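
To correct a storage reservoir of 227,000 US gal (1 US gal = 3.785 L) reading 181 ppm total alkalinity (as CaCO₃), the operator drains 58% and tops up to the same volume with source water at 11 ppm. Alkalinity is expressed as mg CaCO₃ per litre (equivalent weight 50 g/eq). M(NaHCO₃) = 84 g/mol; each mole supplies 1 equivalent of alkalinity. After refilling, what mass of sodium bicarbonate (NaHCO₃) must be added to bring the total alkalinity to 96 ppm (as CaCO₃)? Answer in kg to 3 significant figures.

Volume: 227,000 US gal × 3.785 L/gal = 859,195 L.
After draining 58% and refilling: 181 × 0.42 + 11 × 0.58 = 82.4 ppm.
Deficit to target: 96 − 82.4 = 13.6 mg/L.
As CaCO₃: 13.6 mg/L × 859,195 L = 11,690 g; ÷ 50 g/eq ÷ 1 = 233.7 mol NaHCO₃.
Mass: 233.7 × 84 = 19,630 g.

19.6 kg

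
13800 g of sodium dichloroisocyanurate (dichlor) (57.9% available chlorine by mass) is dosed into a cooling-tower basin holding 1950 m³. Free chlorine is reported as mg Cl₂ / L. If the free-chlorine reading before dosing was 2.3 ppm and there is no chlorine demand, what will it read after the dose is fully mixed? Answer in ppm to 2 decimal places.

Volume: 1950 m³ = 1,950,000 L.
Available chlorine delivered: 13,800 g × 0.579 = 7990 g as Cl₂.
Concentration rise: 7990 g / 1,950,000 L = 4.098 mg/L = 4.10 ppm.
Final FC: 2.3 + 4.10 = 6.40 ppm.

6.40 ppm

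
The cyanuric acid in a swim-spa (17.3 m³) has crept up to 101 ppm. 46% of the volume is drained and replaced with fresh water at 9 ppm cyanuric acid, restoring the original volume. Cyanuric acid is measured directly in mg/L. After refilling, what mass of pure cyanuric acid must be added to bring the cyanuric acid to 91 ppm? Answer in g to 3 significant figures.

559 g

Volume: 17.3 m³ = 17,300 L.
After draining 46% and refilling: 101 × 0.54 + 9 × 0.46 = 58.68 ppm.
Deficit to target: 91 − 58.68 = 32.32 mg/L.
Mass: 32.32 mg/L × 17,300 L = 559.1 g cyanuric acid.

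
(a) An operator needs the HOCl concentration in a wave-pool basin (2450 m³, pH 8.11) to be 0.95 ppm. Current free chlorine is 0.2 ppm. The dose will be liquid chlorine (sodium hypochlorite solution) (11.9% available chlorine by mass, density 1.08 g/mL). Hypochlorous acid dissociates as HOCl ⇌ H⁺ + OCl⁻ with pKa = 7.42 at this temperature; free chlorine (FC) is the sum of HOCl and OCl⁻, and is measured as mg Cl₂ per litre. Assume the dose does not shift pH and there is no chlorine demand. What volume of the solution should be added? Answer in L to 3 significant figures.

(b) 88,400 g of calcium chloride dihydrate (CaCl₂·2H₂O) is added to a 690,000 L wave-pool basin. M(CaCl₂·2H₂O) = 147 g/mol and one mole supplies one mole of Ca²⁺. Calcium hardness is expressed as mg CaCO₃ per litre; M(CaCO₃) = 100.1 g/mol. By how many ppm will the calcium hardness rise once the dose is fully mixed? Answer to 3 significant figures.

(a) 103 L; (b) 87.2 ppm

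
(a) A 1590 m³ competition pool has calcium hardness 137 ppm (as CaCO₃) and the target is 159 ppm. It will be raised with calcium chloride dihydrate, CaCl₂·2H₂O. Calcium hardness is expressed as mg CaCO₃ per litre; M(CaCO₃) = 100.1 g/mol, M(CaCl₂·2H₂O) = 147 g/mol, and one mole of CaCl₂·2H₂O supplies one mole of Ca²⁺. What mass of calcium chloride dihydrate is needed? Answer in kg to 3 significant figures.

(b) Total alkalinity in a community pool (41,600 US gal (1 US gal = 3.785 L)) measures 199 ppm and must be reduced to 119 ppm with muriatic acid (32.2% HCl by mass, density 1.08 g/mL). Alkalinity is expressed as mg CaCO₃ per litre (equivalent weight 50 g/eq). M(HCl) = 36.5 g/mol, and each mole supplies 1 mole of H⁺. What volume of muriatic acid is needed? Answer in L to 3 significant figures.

(a) 51.4 kg; (b) 26.4 L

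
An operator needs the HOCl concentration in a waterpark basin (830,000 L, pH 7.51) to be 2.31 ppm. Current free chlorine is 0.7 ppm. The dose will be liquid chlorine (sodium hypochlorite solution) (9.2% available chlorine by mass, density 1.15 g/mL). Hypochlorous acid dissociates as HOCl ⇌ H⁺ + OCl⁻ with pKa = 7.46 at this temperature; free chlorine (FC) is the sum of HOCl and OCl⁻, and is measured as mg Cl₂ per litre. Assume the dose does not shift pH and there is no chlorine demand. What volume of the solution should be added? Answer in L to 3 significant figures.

33.0 L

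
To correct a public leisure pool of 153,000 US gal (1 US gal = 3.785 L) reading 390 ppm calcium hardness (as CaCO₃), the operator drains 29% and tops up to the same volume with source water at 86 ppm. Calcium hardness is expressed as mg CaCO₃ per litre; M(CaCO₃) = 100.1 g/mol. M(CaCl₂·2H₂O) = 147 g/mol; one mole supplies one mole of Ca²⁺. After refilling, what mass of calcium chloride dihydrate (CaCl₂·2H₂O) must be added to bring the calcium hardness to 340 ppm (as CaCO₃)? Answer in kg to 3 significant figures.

Volume: 153,000 US gal × 3.785 L/gal = 579,105 L.
After draining 29% and refilling: 390 × 0.71 + 86 × 0.29 = 301.84 ppm.
Deficit to target: 340 − 301.84 = 38.16 mg/L.
As CaCO₃: 38.16 mg/L × 579,105 L = 22,100 g; ÷ 100.1 = 220.8 mol Ca²⁺.
Mass: 220.8 × 147 = 32,450 g.

32.5 kg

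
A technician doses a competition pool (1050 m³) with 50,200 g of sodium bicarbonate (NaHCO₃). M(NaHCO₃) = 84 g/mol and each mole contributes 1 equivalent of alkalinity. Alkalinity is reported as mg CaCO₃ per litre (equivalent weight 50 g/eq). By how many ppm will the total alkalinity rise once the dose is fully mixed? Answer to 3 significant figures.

Volume: 1050 m³ = 1,050,000 L.
Moles of NaHCO₃: 50,200 g ÷ 84 g/mol = 597.6 mol → 597.6 eq of alkalinity.
As CaCO₃: 597.6 eq × 50 g/eq = 29,880 g.
Rise: 29,880 g / 1,050,000 L × 1000 = 28.46 mg/L.

28.5 ppm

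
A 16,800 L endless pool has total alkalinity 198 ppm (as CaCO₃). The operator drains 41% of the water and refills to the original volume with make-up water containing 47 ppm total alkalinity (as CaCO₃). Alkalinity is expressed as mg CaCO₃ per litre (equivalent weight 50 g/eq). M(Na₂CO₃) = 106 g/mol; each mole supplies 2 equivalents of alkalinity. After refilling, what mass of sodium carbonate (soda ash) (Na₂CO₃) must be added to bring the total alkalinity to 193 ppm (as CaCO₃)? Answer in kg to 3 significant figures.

1.01 kg

After draining 41% and refilling: 198 × 0.59 + 47 × 0.41 = 136.09 ppm.
Deficit to target: 193 − 136.09 = 56.91 mg/L.
As CaCO₃: 56.91 mg/L × 16,800 L = 956.1 g; ÷ 50 g/eq ÷ 2 = 9.561 mol Na₂CO₃.
Mass: 9.561 × 106 = 1013 g.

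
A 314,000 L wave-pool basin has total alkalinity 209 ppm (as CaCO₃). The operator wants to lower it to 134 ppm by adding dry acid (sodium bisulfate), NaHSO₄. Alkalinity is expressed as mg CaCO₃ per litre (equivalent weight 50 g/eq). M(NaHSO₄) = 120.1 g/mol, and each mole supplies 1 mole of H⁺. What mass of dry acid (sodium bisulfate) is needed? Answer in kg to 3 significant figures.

56.6 kg

Alkalinity to neutralize: (209 − 134) = 75 mg/L as CaCO₃ × 314,000 L = 23,550 g as CaCO₃.
Equivalents of H⁺ required: 23,550 ÷ 50 g/eq = 471 eq = 471 mol NaHSO₄.
Mass of NaHSO₄: 471 × 120.1 = 56,570 g.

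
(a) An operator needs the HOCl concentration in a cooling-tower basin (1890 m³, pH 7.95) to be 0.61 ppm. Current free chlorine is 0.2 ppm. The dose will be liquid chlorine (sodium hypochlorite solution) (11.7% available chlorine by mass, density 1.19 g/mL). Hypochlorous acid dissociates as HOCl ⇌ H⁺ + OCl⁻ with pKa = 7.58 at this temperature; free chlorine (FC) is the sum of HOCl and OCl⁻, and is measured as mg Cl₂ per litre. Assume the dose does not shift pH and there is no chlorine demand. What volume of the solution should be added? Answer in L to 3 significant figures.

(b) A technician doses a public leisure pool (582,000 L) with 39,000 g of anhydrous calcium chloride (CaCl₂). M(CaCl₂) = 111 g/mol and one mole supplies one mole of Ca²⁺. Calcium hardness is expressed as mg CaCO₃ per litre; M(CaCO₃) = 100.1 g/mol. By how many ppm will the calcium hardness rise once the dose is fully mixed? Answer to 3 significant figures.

(a) Volume: 1890 m³ = 1,890,000 L.
(a) [OCl⁻]/[HOCl] = 10^(pH − pKa) = 10^(7.95 − 7.58) = 2.344; fraction as HOCl = 1/(1 + 2.344) = 0.299.
(a) Free chlorine required for 0.61 ppm HOCl: 0.61 / 0.299 = 2.04 ppm.
(a) FC to add: 2.04 − 0.2 = 1.84 mg/L as Cl₂.
(a) Cl₂ equivalent: 1.84 mg/L × 1,890,000 L = 3478 g.
(a) Product at 11.7% available Cl: 3478 / 0.117 = 29,720 g.
(a) Volume: 29,720 g ÷ 1.19 g/mL = 24,980 mL.

(b) Moles of Ca²⁺: 39,000 g ÷ 111 g/mol = 351.4 mol.
(b) As CaCO₃: 351.4 mol × 100.1 g/mol = 35,170 g.
(b) Rise: 35,170 g / 582,000 L × 1000 = 60.43 mg/L.

(a) 25.0 L; (b) 60.4 ppm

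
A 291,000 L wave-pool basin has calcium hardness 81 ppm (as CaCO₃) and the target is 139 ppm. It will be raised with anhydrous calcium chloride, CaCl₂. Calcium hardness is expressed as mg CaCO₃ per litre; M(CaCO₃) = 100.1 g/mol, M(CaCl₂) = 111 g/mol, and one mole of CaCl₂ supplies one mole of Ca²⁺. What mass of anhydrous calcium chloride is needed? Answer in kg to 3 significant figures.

Hardness to add: (139 − 81) = 58 mg/L as CaCO₃ × 291,000 L = 16,880 g as CaCO₃.
Moles of Ca²⁺ (1 mol Ca²⁺ ≡ 1 mol CaCO₃): 16,880 / 100.1 g/mol = 168.6 mol.
Mass of CaCl₂: 168.6 × 111 = 18,720 g.

18.7 kg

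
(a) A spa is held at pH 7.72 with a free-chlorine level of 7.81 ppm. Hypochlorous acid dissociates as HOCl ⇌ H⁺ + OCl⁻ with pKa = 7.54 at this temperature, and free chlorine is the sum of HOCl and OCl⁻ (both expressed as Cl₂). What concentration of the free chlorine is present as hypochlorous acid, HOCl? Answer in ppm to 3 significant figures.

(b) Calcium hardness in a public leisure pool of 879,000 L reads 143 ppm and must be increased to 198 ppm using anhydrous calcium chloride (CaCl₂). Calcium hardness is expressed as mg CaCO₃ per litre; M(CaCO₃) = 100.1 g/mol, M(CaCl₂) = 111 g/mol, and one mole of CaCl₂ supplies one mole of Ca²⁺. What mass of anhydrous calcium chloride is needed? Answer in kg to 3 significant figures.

(a) 3.11 ppm; (b) 53.6 kg

(a) [OCl⁻]/[HOCl] = 10^(pH − pKa) = 10^(7.72 − 7.54) = 10^0.18 = 1.514.
(a) Fraction as HOCl = 1 / (1 + 1.514) = 0.3978.
(a) HOCl = 0.3978 × 7.81 ppm = 3.107 ppm.

(b) Hardness to add: (198 − 143) = 55 mg/L as CaCO₃ × 879,000 L = 48,340 g as CaCO₃.
(b) Moles of Ca²⁺ (1 mol Ca²⁺ ≡ 1 mol CaCO₃): 48,340 / 100.1 g/mol = 483 mol.
(b) Mass of CaCl₂: 483 × 111 = 53,610 g.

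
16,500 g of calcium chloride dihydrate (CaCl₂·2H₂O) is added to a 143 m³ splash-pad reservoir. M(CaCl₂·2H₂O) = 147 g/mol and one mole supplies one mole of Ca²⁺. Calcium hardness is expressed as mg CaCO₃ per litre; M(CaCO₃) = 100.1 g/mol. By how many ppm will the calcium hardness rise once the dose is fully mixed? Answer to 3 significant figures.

78.6 ppm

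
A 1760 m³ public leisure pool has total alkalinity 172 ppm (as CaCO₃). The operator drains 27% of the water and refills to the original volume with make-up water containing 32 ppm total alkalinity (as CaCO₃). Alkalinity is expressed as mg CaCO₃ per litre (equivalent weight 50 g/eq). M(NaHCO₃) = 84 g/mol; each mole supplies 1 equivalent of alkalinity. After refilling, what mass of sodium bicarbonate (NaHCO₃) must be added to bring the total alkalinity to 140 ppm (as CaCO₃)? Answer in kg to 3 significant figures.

17.1 kg

Volume: 1760 m³ = 1,760,000 L.
After draining 27% and refilling: 172 × 0.73 + 32 × 0.27 = 134.2 ppm.
Deficit to target: 140 − 134.2 = 5.8 mg/L.
As CaCO₃: 5.8 mg/L × 1,760,000 L = 10,210 g; ÷ 50 g/eq ÷ 1 = 204.2 mol NaHCO₃.
Mass: 204.2 × 84 = 17,150 g.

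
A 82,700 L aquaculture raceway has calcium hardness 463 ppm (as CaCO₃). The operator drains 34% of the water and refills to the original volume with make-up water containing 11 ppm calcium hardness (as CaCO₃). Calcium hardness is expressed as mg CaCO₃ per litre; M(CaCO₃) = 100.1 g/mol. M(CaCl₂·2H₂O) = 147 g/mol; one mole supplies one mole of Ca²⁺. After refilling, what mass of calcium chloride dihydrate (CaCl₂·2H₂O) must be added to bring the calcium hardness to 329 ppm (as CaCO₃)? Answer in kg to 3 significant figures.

2.39 kg

After draining 34% and refilling: 463 × 0.66 + 11 × 0.34 = 309.32 ppm.
Deficit to target: 329 − 309.32 = 19.68 mg/L.
As CaCO₃: 19.68 mg/L × 82,700 L = 1628 g; ÷ 100.1 = 16.26 mol Ca²⁺.
Mass: 16.26 × 147 = 2390 g.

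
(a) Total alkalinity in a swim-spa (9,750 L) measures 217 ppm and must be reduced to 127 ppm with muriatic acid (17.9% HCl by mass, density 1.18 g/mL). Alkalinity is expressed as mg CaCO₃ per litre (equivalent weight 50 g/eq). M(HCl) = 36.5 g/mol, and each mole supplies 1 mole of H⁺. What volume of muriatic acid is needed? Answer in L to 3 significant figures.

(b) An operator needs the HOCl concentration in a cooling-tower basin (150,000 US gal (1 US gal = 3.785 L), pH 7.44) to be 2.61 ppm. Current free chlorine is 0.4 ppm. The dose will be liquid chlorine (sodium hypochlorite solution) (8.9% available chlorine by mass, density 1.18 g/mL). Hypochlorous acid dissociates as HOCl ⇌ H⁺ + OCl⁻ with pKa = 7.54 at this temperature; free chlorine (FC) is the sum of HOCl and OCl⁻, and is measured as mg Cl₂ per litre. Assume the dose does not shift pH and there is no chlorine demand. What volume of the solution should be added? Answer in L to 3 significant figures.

(a) 3.03 L; (b) 23.2 L

(a) Alkalinity to neutralize: (217 − 127) = 90 mg/L as CaCO₃ × 9,750 L = 877.5 g as CaCO₃.
(a) Equivalents of H⁺ required: 877.5 ÷ 50 g/eq = 17.55 eq = 17.55 mol HCl.
(a) Mass of HCl: 17.55 × 36.5 = 640.6 g.
(a) Mass of 17.9% solution: 640.6 / 0.179 = 3579 g.
(a) Volume: 3579 g ÷ 1.18 g/mL = 3033 mL.

(b) Volume: 150,000 US gal × 3.785 L/gal = 567,750 L.
(b) [OCl⁻]/[HOCl] = 10^(pH − pKa) = 10^(7.44 − 7.54) = 0.7943; fraction as HOCl = 1/(1 + 0.7943) = 0.5573.
(b) Free chlorine required for 2.61 ppm HOCl: 2.61 / 0.5573 = 4.683 ppm.
(b) FC to add: 4.683 − 0.4 = 4.283 mg/L as Cl₂.
(b) Cl₂ equivalent: 4.283 mg/L × 567,750 L = 2432 g.
(b) Product at 8.9% available Cl: 2432 / 0.089 = 27,320 g.
(b) Volume: 27,320 g ÷ 1.18 g/mL = 23,160 mL.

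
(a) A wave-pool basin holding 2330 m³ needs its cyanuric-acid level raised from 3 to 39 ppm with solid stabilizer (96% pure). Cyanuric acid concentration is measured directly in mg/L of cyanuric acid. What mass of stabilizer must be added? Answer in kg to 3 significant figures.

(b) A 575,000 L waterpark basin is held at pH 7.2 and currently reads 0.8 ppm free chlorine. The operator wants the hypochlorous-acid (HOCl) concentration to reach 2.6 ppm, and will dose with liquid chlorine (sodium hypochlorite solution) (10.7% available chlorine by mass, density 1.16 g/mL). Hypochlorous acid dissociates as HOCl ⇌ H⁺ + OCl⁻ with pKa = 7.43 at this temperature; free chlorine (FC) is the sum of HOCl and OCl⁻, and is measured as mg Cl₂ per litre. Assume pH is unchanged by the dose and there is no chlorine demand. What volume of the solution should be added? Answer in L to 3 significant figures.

(a) Volume: 2330 m³ = 2,330,000 L.
(a) CYA to add: (39 − 3) = 36 mg/L × 2,330,000 L = 83,880 g cyanuric acid.
(a) At 96% purity: 83,880 / 0.96 = 87,380 g product.

(b) [OCl⁻]/[HOCl] = 10^(pH − pKa) = 10^(7.2 − 7.43) = 0.5888; fraction as HOCl = 1/(1 + 0.5888) = 0.6294.
(b) Free chlorine required for 2.6 ppm HOCl: 2.6 / 0.6294 = 4.131 ppm.
(b) FC to add: 4.131 − 0.8 = 3.331 mg/L as Cl₂.
(b) Cl₂ equivalent: 3.331 mg/L × 575,000 L = 1915 g.
(b) Product at 10.7% available Cl: 1915 / 0.107 = 17,900 g.
(b) Volume: 17,900 g ÷ 1.16 g/mL = 15,430 mL.

(a) 87.4 kg; (b) 15.4 L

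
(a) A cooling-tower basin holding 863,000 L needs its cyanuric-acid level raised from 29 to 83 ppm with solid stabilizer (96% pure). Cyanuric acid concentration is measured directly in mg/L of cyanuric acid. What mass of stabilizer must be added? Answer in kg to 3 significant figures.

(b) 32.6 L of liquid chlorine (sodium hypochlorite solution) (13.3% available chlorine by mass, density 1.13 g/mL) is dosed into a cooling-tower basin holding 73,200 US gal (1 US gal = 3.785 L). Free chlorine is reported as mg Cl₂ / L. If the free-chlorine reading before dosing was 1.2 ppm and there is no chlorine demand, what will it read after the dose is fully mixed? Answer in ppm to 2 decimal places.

(a) 48.5 kg; (b) 18.88 ppm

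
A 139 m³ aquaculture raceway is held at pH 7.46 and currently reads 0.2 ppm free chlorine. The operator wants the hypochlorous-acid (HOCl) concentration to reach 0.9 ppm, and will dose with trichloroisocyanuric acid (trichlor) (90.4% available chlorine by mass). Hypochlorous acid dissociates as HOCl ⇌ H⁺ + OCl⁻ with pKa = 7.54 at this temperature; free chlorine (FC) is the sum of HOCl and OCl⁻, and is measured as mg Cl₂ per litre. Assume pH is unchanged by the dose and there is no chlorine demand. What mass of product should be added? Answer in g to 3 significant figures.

Volume: 139 m³ = 139,000 L.
[OCl⁻]/[HOCl] = 10^(pH − pKa) = 10^(7.46 − 7.54) = 0.8318; fraction as HOCl = 1/(1 + 0.8318) = 0.5459.
Free chlorine required for 0.9 ppm HOCl: 0.9 / 0.5459 = 1.649 ppm.
FC to add: 1.649 − 0.2 = 1.449 mg/L as Cl₂.
Cl₂ equivalent: 1.449 mg/L × 139,000 L = 201.4 g.
Product at 90.4% available Cl: 201.4 / 0.904 = 222.7 g.

223 g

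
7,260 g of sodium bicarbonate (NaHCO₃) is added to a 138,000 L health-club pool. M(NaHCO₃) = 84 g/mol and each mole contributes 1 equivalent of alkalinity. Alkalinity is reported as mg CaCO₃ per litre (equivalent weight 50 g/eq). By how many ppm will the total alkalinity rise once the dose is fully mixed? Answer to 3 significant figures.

Moles of NaHCO₃: 7,260 g ÷ 84 g/mol = 86.43 mol → 86.43 eq of alkalinity.
As CaCO₃: 86.43 eq × 50 g/eq = 4321 g.
Rise: 4321 g / 138,000 L × 1000 = 31.31 mg/L.

31.3 ppm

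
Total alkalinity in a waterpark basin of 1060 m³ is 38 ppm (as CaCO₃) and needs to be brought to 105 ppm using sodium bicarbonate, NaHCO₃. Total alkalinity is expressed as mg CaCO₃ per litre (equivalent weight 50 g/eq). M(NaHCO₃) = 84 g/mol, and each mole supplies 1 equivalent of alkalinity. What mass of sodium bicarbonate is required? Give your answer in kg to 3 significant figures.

119 kg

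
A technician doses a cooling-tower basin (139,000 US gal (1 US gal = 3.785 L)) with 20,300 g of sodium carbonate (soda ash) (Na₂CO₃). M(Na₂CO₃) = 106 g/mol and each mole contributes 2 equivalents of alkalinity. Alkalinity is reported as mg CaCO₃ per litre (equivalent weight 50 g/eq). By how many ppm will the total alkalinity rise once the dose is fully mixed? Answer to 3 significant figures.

Volume: 139,000 US gal × 3.785 L/gal = 526,115 L.
Moles of Na₂CO₃: 20,300 g ÷ 106 g/mol = 191.5 mol → 383 eq of alkalinity.
As CaCO₃: 383 eq × 50 g/eq = 19,150 g.
Rise: 19,150 g / 526,115 L × 1000 = 36.4 mg/L.

36.4 ppm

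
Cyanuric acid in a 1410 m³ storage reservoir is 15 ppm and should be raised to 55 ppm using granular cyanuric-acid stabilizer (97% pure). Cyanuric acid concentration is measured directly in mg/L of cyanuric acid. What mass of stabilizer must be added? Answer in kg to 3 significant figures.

58.1 kg

Volume: 1410 m³ = 1,410,000 L.
CYA to add: (55 − 15) = 40 mg/L × 1,410,000 L = 56,400 g cyanuric acid.
At 97% purity: 56,400 / 0.97 = 58,140 g product.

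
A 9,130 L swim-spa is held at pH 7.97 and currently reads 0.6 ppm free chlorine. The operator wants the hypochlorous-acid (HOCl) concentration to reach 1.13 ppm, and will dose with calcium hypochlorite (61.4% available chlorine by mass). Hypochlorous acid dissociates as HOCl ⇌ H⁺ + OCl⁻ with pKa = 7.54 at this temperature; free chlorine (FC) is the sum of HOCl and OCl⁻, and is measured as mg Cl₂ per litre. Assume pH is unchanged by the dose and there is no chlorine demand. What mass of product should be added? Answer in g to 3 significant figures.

[OCl⁻]/[HOCl] = 10^(pH − pKa) = 10^(7.97 − 7.54) = 2.692; fraction as HOCl = 1/(1 + 2.692) = 0.2709.
Free chlorine required for 1.13 ppm HOCl: 1.13 / 0.2709 = 4.171 ppm.
FC to add: 4.171 − 0.6 = 3.571 mg/L as Cl₂.
Cl₂ equivalent: 3.571 mg/L × 9,130 L = 32.61 g.
Product at 61.4% available Cl: 32.61 / 0.614 = 53.11 g.

53.1 g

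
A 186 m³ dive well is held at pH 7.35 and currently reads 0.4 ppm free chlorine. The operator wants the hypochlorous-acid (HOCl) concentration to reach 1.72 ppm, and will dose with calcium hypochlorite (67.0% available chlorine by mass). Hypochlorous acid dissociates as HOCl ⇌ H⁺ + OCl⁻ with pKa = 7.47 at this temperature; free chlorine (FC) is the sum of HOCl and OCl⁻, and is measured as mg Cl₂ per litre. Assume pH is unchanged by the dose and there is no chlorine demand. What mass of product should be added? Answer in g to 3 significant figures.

Volume: 186 m³ = 186,000 L.
[OCl⁻]/[HOCl] = 10^(pH − pKa) = 10^(7.35 − 7.47) = 0.7586; fraction as HOCl = 1/(1 + 0.7586) = 0.5686.
Free chlorine required for 1.72 ppm HOCl: 1.72 / 0.5686 = 3.025 ppm.
FC to add: 3.025 − 0.4 = 2.625 mg/L as Cl₂.
Cl₂ equivalent: 2.625 mg/L × 186,000 L = 488.2 g.
Product at 67.0% available Cl: 488.2 / 0.67 = 728.7 g.

729 g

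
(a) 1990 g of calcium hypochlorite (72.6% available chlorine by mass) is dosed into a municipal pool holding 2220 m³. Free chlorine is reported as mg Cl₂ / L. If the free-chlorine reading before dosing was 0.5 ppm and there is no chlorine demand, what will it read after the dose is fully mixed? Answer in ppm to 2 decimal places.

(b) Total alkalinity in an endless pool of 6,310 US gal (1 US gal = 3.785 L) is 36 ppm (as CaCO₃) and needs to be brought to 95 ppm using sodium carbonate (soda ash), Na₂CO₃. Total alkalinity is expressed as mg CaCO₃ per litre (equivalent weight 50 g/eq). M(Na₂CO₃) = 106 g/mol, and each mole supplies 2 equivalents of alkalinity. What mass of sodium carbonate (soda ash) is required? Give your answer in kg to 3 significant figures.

(a) 1.15 ppm; (b) 1.49 kg

(a) Volume: 2220 m³ = 2,220,000 L.
(a) Available chlorine delivered: 1990 g × 0.726 = 1445 g as Cl₂.
(a) Concentration rise: 1445 g / 2,220,000 L = 0.6508 mg/L = 0.65 ppm.
(a) Final FC: 0.5 + 0.65 = 1.15 ppm.

(b) Volume: 6,310 US gal × 3.785 L/gal = 23,883 L.
(b) Alkalinity to add: (95 − 36) = 59 mg/L as CaCO₃ × 23,883 L = 1409 g as CaCO₃.
(b) Equivalents: 1409 g ÷ 50 g/eq = 28.18 eq.
(b) Each mole of Na₂CO₃ supplies 2 eq, so 28.18 / 2 = 14.09 mol.
(b) Mass: 14.09 mol × 106 g/mol = 1494 g.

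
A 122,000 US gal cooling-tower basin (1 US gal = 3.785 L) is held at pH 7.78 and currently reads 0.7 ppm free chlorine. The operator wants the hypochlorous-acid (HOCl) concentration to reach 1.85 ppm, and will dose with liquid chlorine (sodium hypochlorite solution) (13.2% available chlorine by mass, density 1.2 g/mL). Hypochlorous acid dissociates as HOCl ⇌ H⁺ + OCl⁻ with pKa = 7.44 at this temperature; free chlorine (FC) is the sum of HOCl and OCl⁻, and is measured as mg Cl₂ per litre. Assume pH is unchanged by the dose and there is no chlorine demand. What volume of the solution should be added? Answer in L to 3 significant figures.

15.2 L

Volume: 122,000 US gal × 3.785 L/gal = 461,770 L.
[OCl⁻]/[HOCl] = 10^(pH − pKa) = 10^(7.78 − 7.44) = 2.188; fraction as HOCl = 1/(1 + 2.188) = 0.3137.
Free chlorine required for 1.85 ppm HOCl: 1.85 / 0.3137 = 5.897 ppm.
FC to add: 5.897 − 0.7 = 5.197 mg/L as Cl₂.
Cl₂ equivalent: 5.197 mg/L × 461,770 L = 2400 g.
Product at 13.2% available Cl: 2400 / 0.132 = 18,180 g.
Volume: 18,180 g ÷ 1.2 g/mL = 15,150 mL.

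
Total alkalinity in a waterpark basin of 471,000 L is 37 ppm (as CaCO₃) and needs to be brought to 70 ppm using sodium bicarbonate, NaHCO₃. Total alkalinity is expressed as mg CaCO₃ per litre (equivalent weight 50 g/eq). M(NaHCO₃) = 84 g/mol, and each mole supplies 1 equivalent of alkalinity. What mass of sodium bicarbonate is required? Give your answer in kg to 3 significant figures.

26.1 kg

Alkalinity to add: (70 − 37) = 33 mg/L as CaCO₃ × 471,000 L = 15,540 g as CaCO₃.
Equivalents: 15,540 g ÷ 50 g/eq = 310.9 eq.
NaHCO₃ supplies 1 eq per mole → 310.9 mol.
Mass: 310.9 mol × 84 g/mol = 26,110 g.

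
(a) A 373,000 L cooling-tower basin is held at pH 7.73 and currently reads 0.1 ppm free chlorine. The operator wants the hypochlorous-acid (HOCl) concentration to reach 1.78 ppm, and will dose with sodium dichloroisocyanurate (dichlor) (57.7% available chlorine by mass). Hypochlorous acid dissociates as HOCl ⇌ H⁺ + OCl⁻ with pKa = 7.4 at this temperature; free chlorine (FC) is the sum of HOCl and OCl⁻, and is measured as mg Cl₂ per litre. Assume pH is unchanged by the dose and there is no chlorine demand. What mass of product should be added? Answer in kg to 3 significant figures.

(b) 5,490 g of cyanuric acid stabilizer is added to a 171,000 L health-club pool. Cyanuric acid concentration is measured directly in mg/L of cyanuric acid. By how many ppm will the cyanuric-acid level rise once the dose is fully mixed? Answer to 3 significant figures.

(a) [OCl⁻]/[HOCl] = 10^(pH − pKa) = 10^(7.73 − 7.4) = 2.138; fraction as HOCl = 1/(1 + 2.138) = 0.3187.
(a) Free chlorine required for 1.78 ppm HOCl: 1.78 / 0.3187 = 5.586 ppm.
(a) FC to add: 5.586 − 0.1 = 5.486 mg/L as Cl₂.
(a) Cl₂ equivalent: 5.486 mg/L × 373,000 L = 2046 g.
(a) Product at 57.7% available Cl: 2046 / 0.577 = 3546 g.

(b) Rise: 5,490 g / 171,000 L × 1000 = 32.11 mg/L.

(a) 3.55 kg; (b) 32.1 ppm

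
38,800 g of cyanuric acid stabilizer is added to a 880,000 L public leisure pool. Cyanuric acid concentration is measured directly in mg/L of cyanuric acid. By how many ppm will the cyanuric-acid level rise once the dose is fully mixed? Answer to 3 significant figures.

44.1 ppm

Rise: 38,800 g / 880,000 L × 1000 = 44.09 mg/L.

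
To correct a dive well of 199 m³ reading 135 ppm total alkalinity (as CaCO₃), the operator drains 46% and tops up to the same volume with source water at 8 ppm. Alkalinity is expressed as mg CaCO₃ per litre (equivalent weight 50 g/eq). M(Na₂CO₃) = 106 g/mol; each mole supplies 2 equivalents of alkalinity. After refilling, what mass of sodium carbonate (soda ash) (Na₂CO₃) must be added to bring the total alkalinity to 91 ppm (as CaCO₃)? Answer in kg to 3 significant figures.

Volume: 199 m³ = 199,000 L.
After draining 46% and refilling: 135 × 0.54 + 8 × 0.46 = 76.58 ppm.
Deficit to target: 91 − 76.58 = 14.42 mg/L.
As CaCO₃: 14.42 mg/L × 199,000 L = 2870 g; ÷ 50 g/eq ÷ 2 = 28.7 mol Na₂CO₃.
Mass: 28.7 × 106 = 3042 g.

3.04 kg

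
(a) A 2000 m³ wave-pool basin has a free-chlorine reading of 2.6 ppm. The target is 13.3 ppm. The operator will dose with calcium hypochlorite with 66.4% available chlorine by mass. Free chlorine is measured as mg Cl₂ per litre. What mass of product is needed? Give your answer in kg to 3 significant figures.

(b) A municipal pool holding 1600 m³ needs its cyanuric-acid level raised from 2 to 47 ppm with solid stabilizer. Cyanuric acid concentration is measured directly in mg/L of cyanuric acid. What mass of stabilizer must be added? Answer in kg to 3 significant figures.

(a) 32.2 kg; (b) 72.0 kg

(a) Volume: 2000 m³ = 2,000,000 L.
(a) Chlorine deficit: 13.3 − 2.6 = 10.7 ppm = 10.7 mg/L as Cl₂.
(a) Cl₂ equivalent needed: 10.7 mg/L × 2,000,000 L = 21,400,000 mg = 21,400 g.
(a) Product at 66.4% available chlorine: 21,400 / 0.664 = 32,230 g.

(b) Volume: 1600 m³ = 1,600,000 L.
(b) CYA to add: (47 − 2) = 45 mg/L × 1,600,000 L = 72,000 g cyanuric acid.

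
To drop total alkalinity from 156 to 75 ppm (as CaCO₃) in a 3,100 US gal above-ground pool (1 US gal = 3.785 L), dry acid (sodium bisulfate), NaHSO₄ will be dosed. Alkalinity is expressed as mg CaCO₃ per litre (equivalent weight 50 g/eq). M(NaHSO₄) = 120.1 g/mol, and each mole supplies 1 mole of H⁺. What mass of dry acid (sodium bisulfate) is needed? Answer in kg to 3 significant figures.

2.28 kg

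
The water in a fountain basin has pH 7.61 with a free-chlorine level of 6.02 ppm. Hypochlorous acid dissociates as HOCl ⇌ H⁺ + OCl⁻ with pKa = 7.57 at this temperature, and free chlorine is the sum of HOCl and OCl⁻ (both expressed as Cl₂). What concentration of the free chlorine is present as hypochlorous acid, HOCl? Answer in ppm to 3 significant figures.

[OCl⁻]/[HOCl] = 10^(pH − pKa) = 10^(7.61 − 7.57) = 10^0.04 = 1.096.
Fraction as HOCl = 1 / (1 + 1.096) = 0.477.
HOCl = 0.477 × 6.02 ppm = 2.871 ppm.

2.87 ppm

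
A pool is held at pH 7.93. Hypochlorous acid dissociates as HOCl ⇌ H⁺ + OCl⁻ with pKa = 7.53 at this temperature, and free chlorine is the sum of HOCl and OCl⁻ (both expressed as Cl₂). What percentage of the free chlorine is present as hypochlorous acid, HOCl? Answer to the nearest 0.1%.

28.5%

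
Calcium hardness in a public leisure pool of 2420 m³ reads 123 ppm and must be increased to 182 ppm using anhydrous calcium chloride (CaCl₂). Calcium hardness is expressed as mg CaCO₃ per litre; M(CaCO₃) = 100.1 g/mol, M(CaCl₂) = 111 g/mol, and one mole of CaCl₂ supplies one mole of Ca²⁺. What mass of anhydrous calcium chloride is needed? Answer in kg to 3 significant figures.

Volume: 2420 m³ = 2,420,000 L.
Hardness to add: (182 − 123) = 59 mg/L as CaCO₃ × 2,420,000 L = 142,800 g as CaCO₃.
Moles of Ca²⁺ (1 mol Ca²⁺ ≡ 1 mol CaCO₃): 142,800 / 100.1 g/mol = 1426 mol.
Mass of CaCl₂: 1426 × 111 = 158,300 g.

158 kg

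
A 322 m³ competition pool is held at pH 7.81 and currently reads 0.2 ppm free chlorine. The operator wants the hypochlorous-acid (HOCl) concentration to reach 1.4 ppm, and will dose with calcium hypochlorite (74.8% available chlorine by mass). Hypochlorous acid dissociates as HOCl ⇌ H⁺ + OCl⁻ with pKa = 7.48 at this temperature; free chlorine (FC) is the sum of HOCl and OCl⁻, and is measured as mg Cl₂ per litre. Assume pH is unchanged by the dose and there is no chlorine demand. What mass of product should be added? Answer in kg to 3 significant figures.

Volume: 322 m³ = 322,000 L.
[OCl⁻]/[HOCl] = 10^(pH − pKa) = 10^(7.81 − 7.48) = 2.138; fraction as HOCl = 1/(1 + 2.138) = 0.3187.
Free chlorine required for 1.4 ppm HOCl: 1.4 / 0.3187 = 4.393 ppm.
FC to add: 4.393 − 0.2 = 4.193 mg/L as Cl₂.
Cl₂ equivalent: 4.193 mg/L × 322,000 L = 1350 g.
Product at 74.8% available Cl: 1350 / 0.748 = 1805 g.

1.81 kg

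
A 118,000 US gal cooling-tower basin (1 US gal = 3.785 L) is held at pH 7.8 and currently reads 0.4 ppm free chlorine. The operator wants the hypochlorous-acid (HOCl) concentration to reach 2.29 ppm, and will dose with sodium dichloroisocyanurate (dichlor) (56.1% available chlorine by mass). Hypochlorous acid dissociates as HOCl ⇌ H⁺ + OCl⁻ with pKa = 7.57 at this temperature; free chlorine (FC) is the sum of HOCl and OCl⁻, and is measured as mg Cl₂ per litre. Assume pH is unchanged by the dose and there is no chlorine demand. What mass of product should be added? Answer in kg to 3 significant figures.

Volume: 118,000 US gal × 3.785 L/gal = 446,630 L.
[OCl⁻]/[HOCl] = 10^(pH − pKa) = 10^(7.8 − 7.57) = 1.698; fraction as HOCl = 1/(1 + 1.698) = 0.3706.
Free chlorine required for 2.29 ppm HOCl: 2.29 / 0.3706 = 6.179 ppm.
FC to add: 6.179 − 0.4 = 5.779 mg/L as Cl₂.
Cl₂ equivalent: 5.779 mg/L × 446,630 L = 2581 g.
Product at 56.1% available Cl: 2581 / 0.561 = 4601 g.

4.60 kg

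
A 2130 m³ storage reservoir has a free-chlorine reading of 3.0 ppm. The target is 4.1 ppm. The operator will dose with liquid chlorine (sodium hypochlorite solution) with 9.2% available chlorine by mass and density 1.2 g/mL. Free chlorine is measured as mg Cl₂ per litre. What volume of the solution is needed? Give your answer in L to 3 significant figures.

Volume: 2130 m³ = 2,130,000 L.
Chlorine deficit: 4.1 − 3.0 = 1.1 ppm = 1.1 mg/L as Cl₂.
Cl₂ equivalent needed: 1.1 mg/L × 2,130,000 L = 2,343,000 mg = 2343 g.
Product at 9.2% available chlorine: 2343 / 0.092 = 25,470 g.
Volume at density 1.2 g/mL: 25,470 g ÷ 1.2 g/mL = 21,220 mL.

21.2 L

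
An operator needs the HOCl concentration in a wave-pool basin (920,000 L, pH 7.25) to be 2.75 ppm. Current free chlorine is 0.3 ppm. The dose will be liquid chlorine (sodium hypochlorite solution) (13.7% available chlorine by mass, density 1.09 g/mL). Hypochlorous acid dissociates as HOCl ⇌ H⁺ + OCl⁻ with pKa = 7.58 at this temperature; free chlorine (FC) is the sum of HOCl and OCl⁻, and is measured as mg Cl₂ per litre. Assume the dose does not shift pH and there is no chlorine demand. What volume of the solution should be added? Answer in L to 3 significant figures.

23.0 L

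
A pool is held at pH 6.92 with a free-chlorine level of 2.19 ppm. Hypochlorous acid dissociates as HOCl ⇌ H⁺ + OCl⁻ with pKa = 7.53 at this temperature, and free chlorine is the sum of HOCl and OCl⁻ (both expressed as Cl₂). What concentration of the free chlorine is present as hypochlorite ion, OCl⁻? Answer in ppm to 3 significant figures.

[OCl⁻]/[HOCl] = 10^(pH − pKa) = 10^(6.92 − 7.53) = 10^-0.61 = 0.2455.
Fraction as HOCl = 1 / (1 + 0.2455) = 0.8029.
OCl⁻ = (1 − 0.8029) × 2.19 ppm = 0.4316 ppm.

0.432 ppm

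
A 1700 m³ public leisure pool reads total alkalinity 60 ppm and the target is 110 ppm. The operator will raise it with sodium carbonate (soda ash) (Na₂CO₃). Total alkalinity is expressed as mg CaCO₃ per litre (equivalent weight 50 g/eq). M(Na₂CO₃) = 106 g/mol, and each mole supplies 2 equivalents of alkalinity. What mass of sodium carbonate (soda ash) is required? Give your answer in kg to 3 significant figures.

Volume: 1700 m³ = 1,700,000 L.
Alkalinity to add: (110 − 60) = 50 mg/L as CaCO₃ × 1,700,000 L = 85,000 g as CaCO₃.
Equivalents: 85,000 g ÷ 50 g/eq = 1700 eq.
Each mole of Na₂CO₃ supplies 2 eq, so 1700 / 2 = 850 mol.
Mass: 850 mol × 106 g/mol = 90,100 g.

90.1 kg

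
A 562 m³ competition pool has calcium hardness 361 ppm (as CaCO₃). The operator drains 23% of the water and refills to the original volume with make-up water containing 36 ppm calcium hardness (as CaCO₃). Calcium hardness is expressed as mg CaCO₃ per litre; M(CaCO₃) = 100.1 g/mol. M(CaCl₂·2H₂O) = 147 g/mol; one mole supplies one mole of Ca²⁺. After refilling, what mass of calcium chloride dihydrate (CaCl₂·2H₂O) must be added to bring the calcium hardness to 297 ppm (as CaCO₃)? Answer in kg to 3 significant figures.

Volume: 562 m³ = 562,000 L.
After draining 23% and refilling: 361 × 0.77 + 36 × 0.23 = 286.25 ppm.
Deficit to target: 297 − 286.25 = 10.75 mg/L.
As CaCO₃: 10.75 mg/L × 562,000 L = 6042 g; ÷ 100.1 = 60.35 mol Ca²⁺.
Mass: 60.35 × 147 = 8872 g.

8.87 kg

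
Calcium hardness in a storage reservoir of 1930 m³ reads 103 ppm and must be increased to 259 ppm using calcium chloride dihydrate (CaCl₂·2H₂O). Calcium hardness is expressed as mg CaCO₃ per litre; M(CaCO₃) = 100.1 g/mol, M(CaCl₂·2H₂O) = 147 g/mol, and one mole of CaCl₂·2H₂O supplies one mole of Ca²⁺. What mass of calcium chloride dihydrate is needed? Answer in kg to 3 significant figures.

442 kg

Volume: 1930 m³ = 1,930,000 L.
Hardness to add: (259 − 103) = 156 mg/L as CaCO₃ × 1,930,000 L = 301,100 g as CaCO₃.
Moles of Ca²⁺ (1 mol Ca²⁺ ≡ 1 mol CaCO₃): 301,100 / 100.1 g/mol = 3008 mol.
Mass of CaCl₂·2H₂O: 3008 × 147 = 442,100 g.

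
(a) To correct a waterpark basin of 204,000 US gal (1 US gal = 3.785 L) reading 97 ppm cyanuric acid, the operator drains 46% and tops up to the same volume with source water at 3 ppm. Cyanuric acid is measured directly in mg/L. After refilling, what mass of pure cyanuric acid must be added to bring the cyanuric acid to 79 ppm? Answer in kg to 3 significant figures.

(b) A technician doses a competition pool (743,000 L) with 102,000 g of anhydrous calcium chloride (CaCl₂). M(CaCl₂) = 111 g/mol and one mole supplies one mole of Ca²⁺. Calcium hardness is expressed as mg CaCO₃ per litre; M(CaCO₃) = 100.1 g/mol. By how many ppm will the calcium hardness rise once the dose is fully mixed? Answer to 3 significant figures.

(a) 19.5 kg; (b) 124 ppm

(a) Volume: 204,000 US gal × 3.785 L/gal = 772,140 L.
(a) After draining 46% and refilling: 97 × 0.54 + 3 × 0.46 = 53.76 ppm.
(a) Deficit to target: 79 − 53.76 = 25.24 mg/L.
(a) Mass: 25.24 mg/L × 772,140 L = 19,490 g cyanuric acid.

(b) Moles of Ca²⁺: 102,000 g ÷ 111 g/mol = 918.9 mol.
(b) As CaCO₃: 918.9 mol × 100.1 g/mol = 91,980 g.
(b) Rise: 91,980 g / 743,000 L × 1000 = 123.8 mg/L.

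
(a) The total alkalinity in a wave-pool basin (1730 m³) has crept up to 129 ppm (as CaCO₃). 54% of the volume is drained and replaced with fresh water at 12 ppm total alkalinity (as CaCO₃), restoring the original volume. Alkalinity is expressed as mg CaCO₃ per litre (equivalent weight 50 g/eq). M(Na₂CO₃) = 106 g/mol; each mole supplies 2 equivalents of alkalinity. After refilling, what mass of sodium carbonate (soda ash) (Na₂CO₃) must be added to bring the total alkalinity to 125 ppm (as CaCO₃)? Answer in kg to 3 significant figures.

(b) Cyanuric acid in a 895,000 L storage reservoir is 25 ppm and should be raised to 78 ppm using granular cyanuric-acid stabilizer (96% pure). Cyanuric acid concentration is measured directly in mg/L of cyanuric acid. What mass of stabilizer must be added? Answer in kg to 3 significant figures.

(a) Volume: 1730 m³ = 1,730,000 L.
(a) After draining 54% and refilling: 129 × 0.46 + 12 × 0.54 = 65.82 ppm.
(a) Deficit to target: 125 − 65.82 = 59.18 mg/L.
(a) As CaCO₃: 59.18 mg/L × 1,730,000 L = 102,400 g; ÷ 50 g/eq ÷ 2 = 1024 mol Na₂CO₃.
(a) Mass: 1024 × 106 = 108,500 g.

(b) CYA to add: (78 − 25) = 53 mg/L × 895,000 L = 47,440 g cyanuric acid.
(b) At 96% purity: 47,440 / 0.96 = 49,410 g product.

(a) 109 kg; (b) 49.4 kg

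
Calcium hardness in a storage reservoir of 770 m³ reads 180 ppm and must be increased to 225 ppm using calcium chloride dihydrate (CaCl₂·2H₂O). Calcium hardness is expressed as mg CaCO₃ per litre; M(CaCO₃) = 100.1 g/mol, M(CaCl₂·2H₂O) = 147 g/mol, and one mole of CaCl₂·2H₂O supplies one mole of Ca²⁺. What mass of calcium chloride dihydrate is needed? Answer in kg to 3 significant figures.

50.9 kg

Volume: 770 m³ = 770,000 L.
Hardness to add: (225 − 180) = 45 mg/L as CaCO₃ × 770,000 L = 34,650 g as CaCO₃.
Moles of Ca²⁺ (1 mol Ca²⁺ ≡ 1 mol CaCO₃): 34,650 / 100.1 g/mol = 346.2 mol.
Mass of CaCl₂·2H₂O: 346.2 × 147 = 50,880 g.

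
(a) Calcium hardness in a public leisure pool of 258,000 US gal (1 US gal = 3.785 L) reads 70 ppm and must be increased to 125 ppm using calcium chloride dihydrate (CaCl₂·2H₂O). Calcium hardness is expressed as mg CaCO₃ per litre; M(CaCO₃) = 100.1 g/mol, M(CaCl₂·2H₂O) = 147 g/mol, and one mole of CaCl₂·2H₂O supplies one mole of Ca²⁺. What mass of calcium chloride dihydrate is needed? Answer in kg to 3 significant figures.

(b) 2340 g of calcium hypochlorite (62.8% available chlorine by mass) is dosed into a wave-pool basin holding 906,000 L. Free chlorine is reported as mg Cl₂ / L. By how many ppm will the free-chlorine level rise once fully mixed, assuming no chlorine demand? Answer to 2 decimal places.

(a) 78.9 kg; (b) 1.62 ppm

(a) Volume: 258,000 US gal × 3.785 L/gal = 976,530 L.
(a) Hardness to add: (125 − 70) = 55 mg/L as CaCO₃ × 976,530 L = 53,710 g as CaCO₃.
(a) Moles of Ca²⁺ (1 mol Ca²⁺ ≡ 1 mol CaCO₃): 53,710 / 100.1 g/mol = 536.6 mol.
(a) Mass of CaCl₂·2H₂O: 536.6 × 147 = 78,870 g.

(b) Available chlorine delivered: 2340 g × 0.628 = 1470 g as Cl₂.
(b) Concentration rise: 1470 g / 906,000 L = 1.622 mg/L = 1.62 ppm.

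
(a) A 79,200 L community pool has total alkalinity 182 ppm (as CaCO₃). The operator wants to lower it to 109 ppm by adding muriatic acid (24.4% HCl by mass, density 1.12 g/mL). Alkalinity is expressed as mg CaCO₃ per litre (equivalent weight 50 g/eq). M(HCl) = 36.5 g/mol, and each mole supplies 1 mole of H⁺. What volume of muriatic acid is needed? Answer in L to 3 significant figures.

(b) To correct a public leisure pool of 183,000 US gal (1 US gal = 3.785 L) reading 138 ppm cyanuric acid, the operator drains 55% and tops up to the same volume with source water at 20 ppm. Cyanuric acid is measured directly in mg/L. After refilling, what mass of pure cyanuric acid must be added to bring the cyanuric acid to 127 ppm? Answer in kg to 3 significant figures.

(a) 15.4 L; (b) 37.3 kg

(a) Alkalinity to neutralize: (182 − 109) = 73 mg/L as CaCO₃ × 79,200 L = 5782 g as CaCO₃.
(a) Equivalents of H⁺ required: 5782 ÷ 50 g/eq = 115.6 eq = 115.6 mol HCl.
(a) Mass of HCl: 115.6 × 36.5 = 4221 g.
(a) Mass of 24.4% solution: 4221 / 0.244 = 17,300 g.
(a) Volume: 17,300 g ÷ 1.12 g/mL = 15,440 mL.

(b) Volume: 183,000 US gal × 3.785 L/gal = 692,655 L.
(b) After draining 55% and refilling: 138 × 0.45 + 20 × 0.55 = 73.1 ppm.
(b) Deficit to target: 127 − 73.1 = 53.9 mg/L.
(b) Mass: 53.9 mg/L × 692,655 L = 37,330 g cyanuric acid.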